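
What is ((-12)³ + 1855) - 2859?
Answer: -2732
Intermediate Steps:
((-12)³ + 1855) - 2859 = (-1728 + 1855) - 2859 = 127 - 2859 = -2732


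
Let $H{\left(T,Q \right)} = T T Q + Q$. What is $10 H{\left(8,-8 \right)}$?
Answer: $-5200$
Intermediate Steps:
$H{\left(T,Q \right)} = Q + Q T^{2}$ ($H{\left(T,Q \right)} = T^{2} Q + Q = Q T^{2} + Q = Q + Q T^{2}$)
$10 H{\left(8,-8 \right)} = 10 \left(- 8 \left(1 + 8^{2}\right)\right) = 10 \left(- 8 \left(1 + 64\right)\right) = 10 \left(\left(-8\right) 65\right) = 10 \left(-520\right) = -5200$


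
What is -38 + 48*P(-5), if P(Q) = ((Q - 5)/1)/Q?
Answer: 58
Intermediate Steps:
P(Q) = (-5 + Q)/Q (P(Q) = ((-5 + Q)*1)/Q = (-5 + Q)/Q)
-38 + 48*P(-5) = -38 + 48*((-5 - 5)/(-5)) = -38 + 48*(-⅕*(-10)) = -38 + 48*2 = -38 + 96 = 58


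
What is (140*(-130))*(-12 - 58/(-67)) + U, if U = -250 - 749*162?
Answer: 5430804/67 ≈ 81057.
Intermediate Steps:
U = -121588 (U = -250 - 121338 = -121588)
(140*(-130))*(-12 - 58/(-67)) + U = (140*(-130))*(-12 - 58/(-67)) - 121588 = -18200*(-12 - 58*(-1)/67) - 121588 = -18200*(-12 - 1*(-58/67)) - 121588 = -18200*(-12 + 58/67) - 121588 = -18200*(-746/67) - 121588 = 13577200/67 - 121588 = 5430804/67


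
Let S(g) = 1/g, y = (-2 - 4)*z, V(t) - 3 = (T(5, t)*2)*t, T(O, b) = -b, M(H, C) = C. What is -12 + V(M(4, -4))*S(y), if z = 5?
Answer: -331/30 ≈ -11.033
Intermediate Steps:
V(t) = 3 - 2*t**2 (V(t) = 3 + (-t*2)*t = 3 + (-2*t)*t = 3 - 2*t**2)
y = -30 (y = (-2 - 4)*5 = -6*5 = -30)
-12 + V(M(4, -4))*S(y) = -12 + (3 - 2*(-4)**2)/(-30) = -12 + (3 - 2*16)*(-1/30) = -12 + (3 - 32)*(-1/30) = -12 - 29*(-1/30) = -12 + 29/30 = -331/30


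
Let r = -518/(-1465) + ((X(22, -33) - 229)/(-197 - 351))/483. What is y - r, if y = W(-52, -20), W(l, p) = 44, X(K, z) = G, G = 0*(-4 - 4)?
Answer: 16924088843/387762060 ≈ 43.646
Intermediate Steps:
G = 0 (G = 0*(-8) = 0)
X(K, z) = 0
r = 137441797/387762060 (r = -518/(-1465) + ((0 - 229)/(-197 - 351))/483 = -518*(-1/1465) - 229/(-548)*(1/483) = 518/1465 - 229*(-1/548)*(1/483) = 518/1465 + (229/548)*(1/483) = 518/1465 + 229/264684 = 137441797/387762060 ≈ 0.35445)
y = 44
y - r = 44 - 1*137441797/387762060 = 44 - 137441797/387762060 = 16924088843/387762060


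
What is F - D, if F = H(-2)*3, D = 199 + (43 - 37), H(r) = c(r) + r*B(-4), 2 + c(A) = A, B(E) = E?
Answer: -193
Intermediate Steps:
c(A) = -2 + A
H(r) = -2 - 3*r (H(r) = (-2 + r) + r*(-4) = (-2 + r) - 4*r = -2 - 3*r)
D = 205 (D = 199 + 6 = 205)
F = 12 (F = (-2 - 3*(-2))*3 = (-2 + 6)*3 = 4*3 = 12)
F - D = 12 - 1*205 = 12 - 205 = -193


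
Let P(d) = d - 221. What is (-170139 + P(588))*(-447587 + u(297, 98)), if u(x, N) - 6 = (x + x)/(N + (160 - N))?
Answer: 1519721825069/20 ≈ 7.5986e+10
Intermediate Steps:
P(d) = -221 + d
u(x, N) = 6 + x/80 (u(x, N) = 6 + (x + x)/(N + (160 - N)) = 6 + (2*x)/160 = 6 + (2*x)*(1/160) = 6 + x/80)
(-170139 + P(588))*(-447587 + u(297, 98)) = (-170139 + (-221 + 588))*(-447587 + (6 + (1/80)*297)) = (-170139 + 367)*(-447587 + (6 + 297/80)) = -169772*(-447587 + 777/80) = -169772*(-35806183/80) = 1519721825069/20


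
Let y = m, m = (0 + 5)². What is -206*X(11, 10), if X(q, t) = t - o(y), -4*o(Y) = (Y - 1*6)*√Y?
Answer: -13905/2 ≈ -6952.5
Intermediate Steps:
m = 25 (m = 5² = 25)
y = 25
o(Y) = -√Y*(-6 + Y)/4 (o(Y) = -(Y - 1*6)*√Y/4 = -(Y - 6)*√Y/4 = -(-6 + Y)*√Y/4 = -√Y*(-6 + Y)/4)
X(q, t) = 95/4 + t (X(q, t) = t - √25*(6 - 1*25)/4 = t - 5*(6 - 25)/4 = t - 5*(-19)/4 = t - 1*(-95/4) = t + 95/4 = 95/4 + t)
-206*X(11, 10) = -206*(95/4 + 10) = -206*135/4 = -13905/2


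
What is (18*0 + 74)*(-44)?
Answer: -3256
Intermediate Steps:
(18*0 + 74)*(-44) = (0 + 74)*(-44) = 74*(-44) = -3256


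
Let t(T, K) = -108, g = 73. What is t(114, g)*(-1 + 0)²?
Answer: -108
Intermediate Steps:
t(114, g)*(-1 + 0)² = -108*(-1 + 0)² = -108*(-1)² = -108*1 = -108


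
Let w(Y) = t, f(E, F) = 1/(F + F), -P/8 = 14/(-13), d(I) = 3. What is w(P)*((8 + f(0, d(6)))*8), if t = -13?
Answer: -2548/3 ≈ -849.33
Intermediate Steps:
P = 112/13 (P = -112/(-13) = -112*(-1)/13 = -8*(-14/13) = 112/13 ≈ 8.6154)
f(E, F) = 1/(2*F)
w(Y) = -13
w(P)*((8 + f(0, d(6)))*8) = -13*(8 + (1/2)/3)*8 = -13*(8 + (1/2)*(1/3))*8 = -13*(8 + 1/6)*8 = -637*8/6 = -13*196/3 = -2548/3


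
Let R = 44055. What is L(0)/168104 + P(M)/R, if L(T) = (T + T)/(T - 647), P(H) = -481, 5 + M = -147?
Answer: -481/44055 ≈ -0.010918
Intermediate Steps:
M = -152 (M = -5 - 147 = -152)
L(T) = 2*T/(-647 + T) (L(T) = (2*T)/(-647 + T) = 2*T/(-647 + T))
L(0)/168104 + P(M)/R = (2*0/(-647 + 0))/168104 - 481/44055 = (2*0/(-647))*(1/168104) - 481*1/44055 = (2*0*(-1/647))*(1/168104) - 481/44055 = 0*(1/168104) - 481/44055 = 0 - 481/44055 = -481/44055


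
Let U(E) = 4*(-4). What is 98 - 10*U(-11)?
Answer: 258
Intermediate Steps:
U(E) = -16
98 - 10*U(-11) = 98 - 10*(-16) = 98 + 160 = 258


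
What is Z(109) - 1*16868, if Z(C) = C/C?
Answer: -16867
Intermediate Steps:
Z(C) = 1
Z(109) - 1*16868 = 1 - 1*16868 = 1 - 16868 = -16867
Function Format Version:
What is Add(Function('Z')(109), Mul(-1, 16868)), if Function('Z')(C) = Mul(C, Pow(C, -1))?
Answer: -16867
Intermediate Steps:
Function('Z')(C) = 1
Add(Function('Z')(109), Mul(-1, 16868)) = Add(1, Mul(-1, 16868)) = Add(1, -16868) = -16867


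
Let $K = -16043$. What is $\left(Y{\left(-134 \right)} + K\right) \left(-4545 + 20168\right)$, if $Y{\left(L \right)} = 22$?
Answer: $-250296083$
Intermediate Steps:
$\left(Y{\left(-134 \right)} + K\right) \left(-4545 + 20168\right) = \left(22 - 16043\right) \left(-4545 + 20168\right) = \left(-16021\right) 15623 = -250296083$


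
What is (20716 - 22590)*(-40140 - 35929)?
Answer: 142553306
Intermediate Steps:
(20716 - 22590)*(-40140 - 35929) = -1874*(-76069) = 142553306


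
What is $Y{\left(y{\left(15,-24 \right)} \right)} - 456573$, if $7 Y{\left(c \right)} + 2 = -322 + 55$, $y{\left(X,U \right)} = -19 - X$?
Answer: $- \frac{3196280}{7} \approx -4.5661 \cdot 10^{5}$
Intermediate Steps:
$Y{\left(c \right)} = - \frac{269}{7}$ ($Y{\left(c \right)} = - \frac{2}{7} + \frac{-322 + 55}{7} = - \frac{2}{7} + \frac{1}{7} \left(-267\right) = - \frac{2}{7} - \frac{267}{7} = - \frac{269}{7}$)
$Y{\left(y{\left(15,-24 \right)} \right)} - 456573 = - \frac{269}{7} - 456573 = - \frac{3196280}{7}$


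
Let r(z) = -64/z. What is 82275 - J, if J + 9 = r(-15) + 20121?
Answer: 932381/15 ≈ 62159.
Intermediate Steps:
J = 301744/15 (J = -9 + (-64/(-15) + 20121) = -9 + (-64*(-1/15) + 20121) = -9 + (64/15 + 20121) = -9 + 301879/15 = 301744/15 ≈ 20116.)
82275 - J = 82275 - 1*301744/15 = 82275 - 301744/15 = 932381/15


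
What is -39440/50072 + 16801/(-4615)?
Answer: -127909409/28885285 ≈ -4.4282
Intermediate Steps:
-39440/50072 + 16801/(-4615) = -39440*1/50072 + 16801*(-1/4615) = -4930/6259 - 16801/4615 = -127909409/28885285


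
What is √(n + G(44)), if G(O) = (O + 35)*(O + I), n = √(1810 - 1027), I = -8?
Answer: √(2844 + 3*√87) ≈ 53.591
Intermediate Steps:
n = 3*√87 (n = √783 = 3*√87 ≈ 27.982)
G(O) = (-8 + O)*(35 + O) (G(O) = (O + 35)*(O - 8) = (35 + O)*(-8 + O) = (-8 + O)*(35 + O))
√(n + G(44)) = √(3*√87 + (-280 + 44² + 27*44)) = √(3*√87 + (-280 + 1936 + 1188)) = √(3*√87 + 2844) = √(2844 + 3*√87)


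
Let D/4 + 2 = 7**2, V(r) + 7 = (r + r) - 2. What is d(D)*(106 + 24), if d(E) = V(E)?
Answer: 47710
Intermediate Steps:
V(r) = -9 + 2*r (V(r) = -7 + ((r + r) - 2) = -7 + (2*r - 2) = -7 + (-2 + 2*r) = -9 + 2*r)
D = 188 (D = -8 + 4*7**2 = -8 + 4*49 = -8 + 196 = 188)
d(E) = -9 + 2*E
d(D)*(106 + 24) = (-9 + 2*188)*(106 + 24) = (-9 + 376)*130 = 367*130 = 47710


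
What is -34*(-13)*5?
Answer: 2210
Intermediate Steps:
-34*(-13)*5 = 442*5 = 2210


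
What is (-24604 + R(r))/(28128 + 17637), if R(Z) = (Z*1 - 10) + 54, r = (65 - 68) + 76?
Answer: -24487/45765 ≈ -0.53506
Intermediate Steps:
r = 73 (r = -3 + 76 = 73)
R(Z) = 44 + Z (R(Z) = (Z - 10) + 54 = (-10 + Z) + 54 = 44 + Z)
(-24604 + R(r))/(28128 + 17637) = (-24604 + (44 + 73))/(28128 + 17637) = (-24604 + 117)/45765 = -24487*1/45765 = -24487/45765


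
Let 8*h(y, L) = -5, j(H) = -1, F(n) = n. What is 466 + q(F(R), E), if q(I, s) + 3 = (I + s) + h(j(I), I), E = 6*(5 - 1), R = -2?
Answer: 3875/8 ≈ 484.38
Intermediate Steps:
E = 24 (E = 6*4 = 24)
h(y, L) = -5/8 (h(y, L) = (⅛)*(-5) = -5/8)
q(I, s) = -29/8 + I + s (q(I, s) = -3 + ((I + s) - 5/8) = -3 + (-5/8 + I + s) = -29/8 + I + s)
466 + q(F(R), E) = 466 + (-29/8 - 2 + 24) = 466 + 147/8 = 3875/8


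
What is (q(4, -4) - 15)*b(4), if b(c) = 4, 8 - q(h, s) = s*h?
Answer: 36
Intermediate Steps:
q(h, s) = 8 - h*s (q(h, s) = 8 - s*h = 8 - h*s)
(q(4, -4) - 15)*b(4) = ((8 - 1*4*(-4)) - 15)*4 = ((8 + 16) - 15)*4 = (24 - 15)*4 = 9*4 = 36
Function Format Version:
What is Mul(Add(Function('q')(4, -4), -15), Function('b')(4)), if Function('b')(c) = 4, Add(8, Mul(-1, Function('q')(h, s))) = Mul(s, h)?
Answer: 36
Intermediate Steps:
Function('q')(h, s) = Add(8, Mul(-1, h, s)) (Function('q')(h, s) = Add(8, Mul(-1, Mul(s, h))) = Add(8, Mul(-1, Mul(h, s))) = Add(8, Mul(-1, h, s)))
Mul(Add(Function('q')(4, -4), -15), Function('b')(4)) = Mul(Add(Add(8, Mul(-1, 4, -4)), -15), 4) = Mul(Add(Add(8, 16), -15), 4) = Mul(Add(24, -15), 4) = Mul(9, 4) = 36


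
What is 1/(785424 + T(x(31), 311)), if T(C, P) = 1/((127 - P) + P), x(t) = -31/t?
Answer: 127/99748849 ≈ 1.2732e-6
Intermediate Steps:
T(C, P) = 1/127
1/(785424 + T(x(31), 311)) = 1/(785424 + 1/127) = 1/(99748849/127) = 127/99748849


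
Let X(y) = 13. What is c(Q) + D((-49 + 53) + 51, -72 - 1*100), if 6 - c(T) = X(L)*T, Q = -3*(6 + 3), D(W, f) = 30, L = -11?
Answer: 387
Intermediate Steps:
Q = -27 (Q = -3*9 = -27)
c(T) = 6 - 13*T
c(Q) + D((-49 + 53) + 51, -72 - 1*100) = (6 - 13*(-27)) + 30 = (6 + 351) + 30 = 357 + 30 = 387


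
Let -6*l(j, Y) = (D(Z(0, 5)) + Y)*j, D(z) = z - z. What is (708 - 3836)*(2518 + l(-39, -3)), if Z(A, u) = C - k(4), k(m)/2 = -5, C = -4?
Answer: -7815308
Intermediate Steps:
k(m) = -10 (k(m) = 2*(-5) = -10)
Z(A, u) = 6 (Z(A, u) = -4 - 1*(-10) = -4 + 10 = 6)
D(z) = 0
l(j, Y) = -Y*j/6 (l(j, Y) = -(0 + Y)*j/6 = -Y*j/6)
(708 - 3836)*(2518 + l(-39, -3)) = (708 - 3836)*(2518 - ⅙*(-3)*(-39)) = -3128*(2518 - 39/2) = -3128*4997/2 = -7815308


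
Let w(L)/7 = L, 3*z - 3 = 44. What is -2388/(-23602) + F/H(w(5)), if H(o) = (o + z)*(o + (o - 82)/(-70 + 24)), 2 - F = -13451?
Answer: 11104723665/1486123532 ≈ 7.4723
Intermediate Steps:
z = 47/3 (z = 1 + (1/3)*44 = 1 + 44/3 = 47/3 ≈ 15.667)
F = 13453 (F = 2 - 1*(-13451) = 2 + 13451 = 13453)
w(L) = 7*L
H(o) = (41/23 + 45*o/46)*(47/3 + o) (H(o) = (o + 47/3)*(o + (o - 82)/(-70 + 24)) = (47/3 + o)*(o + (-82 + o)/(-46)) = (47/3 + o)*(o + (-82 + o)*(-1/46)) = (47/3 + o)*(o + (41/23 - o/46)) = (47/3 + o)*(41/23 + 45*o/46) = (41/23 + 45*o/46)*(47/3 + o))
-2388/(-23602) + F/H(w(5)) = -2388/(-23602) + 13453/(1927/69 + 45*(7*5)**2/46 + 787*(7*5)/46) = -2388*(-1/23602) + 13453/(1927/69 + (45/46)*35**2 + (787/46)*35) = 1194/11801 + 13453/(1927/69 + (45/46)*1225 + 27545/46) = 1194/11801 + 13453/(1927/69 + 55125/46 + 27545/46) = 1194/11801 + 13453/(125932/69) = 1194/11801 + 13453*(69/125932) = 1194/11801 + 928257/125932 = 11104723665/1486123532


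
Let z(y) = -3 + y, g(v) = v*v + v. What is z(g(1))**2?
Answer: 1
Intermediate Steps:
g(v) = v + v**2 (g(v) = v**2 + v = v + v**2)
z(g(1))**2 = (-3 + 1*(1 + 1))**2 = (-3 + 1*2)**2 = (-3 + 2)**2 = (-1)**2 = 1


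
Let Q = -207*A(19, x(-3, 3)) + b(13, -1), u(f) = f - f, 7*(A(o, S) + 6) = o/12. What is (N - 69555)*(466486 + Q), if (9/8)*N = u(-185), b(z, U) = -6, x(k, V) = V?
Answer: -910816117275/28 ≈ -3.2529e+10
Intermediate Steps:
A(o, S) = -6 + o/84 (A(o, S) = -6 + (o/12)/7 = -6 + o/84)
u(f) = 0
N = 0 (N = (8/9)*0 = 0)
Q = 33297/28 (Q = -207*(-6 + (1/84)*19) - 6 = -207*(-6 + 19/84) - 6 = -207*(-485/84) - 6 = 33465/28 - 6 = 33297/28 ≈ 1189.2)
(N - 69555)*(466486 + Q) = (0 - 69555)*(466486 + 33297/28) = -69555*13094905/28 = -910816117275/28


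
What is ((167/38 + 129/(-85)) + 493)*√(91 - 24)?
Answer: 1601683*√67/3230 ≈ 4058.9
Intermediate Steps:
((167/38 + 129/(-85)) + 493)*√(91 - 24) = ((167*(1/38) + 129*(-1/85)) + 493)*√67 = ((167/38 - 129/85) + 493)*√67 = (9293/3230 + 493)*√67 = 1601683*√67/3230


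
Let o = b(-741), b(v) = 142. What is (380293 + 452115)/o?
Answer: 416204/71 ≈ 5862.0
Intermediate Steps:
o = 142
(380293 + 452115)/o = (380293 + 452115)/142 = 832408*(1/142) = 416204/71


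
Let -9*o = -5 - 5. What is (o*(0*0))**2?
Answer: 0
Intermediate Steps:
o = 10/9 (o = -(-5 - 5)/9 = -1/9*(-10) = 10/9 ≈ 1.1111)
(o*(0*0))**2 = (10*(0*0)/9)**2 = ((10/9)*0)**2 = 0**2 = 0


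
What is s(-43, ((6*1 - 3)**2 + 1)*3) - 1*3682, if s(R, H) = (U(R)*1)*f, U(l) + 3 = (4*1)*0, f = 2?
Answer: -3688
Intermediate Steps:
U(l) = -3 (U(l) = -3 + (4*1)*0 = -3 + 4*0 = -3 + 0 = -3)
s(R, H) = -6 (s(R, H) = -3*1*2 = -3*2 = -6)
s(-43, ((6*1 - 3)**2 + 1)*3) - 1*3682 = -6 - 1*3682 = -6 - 3682 = -3688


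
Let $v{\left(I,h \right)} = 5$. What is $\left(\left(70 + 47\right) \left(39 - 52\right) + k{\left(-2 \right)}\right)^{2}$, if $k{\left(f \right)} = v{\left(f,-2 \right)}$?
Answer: $2298256$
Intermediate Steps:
$k{\left(f \right)} = 5$
$\left(\left(70 + 47\right) \left(39 - 52\right) + k{\left(-2 \right)}\right)^{2} = \left(\left(70 + 47\right) \left(39 - 52\right) + 5\right)^{2} = \left(117 \left(-13\right) + 5\right)^{2} = \left(-1521 + 5\right)^{2} = \left(-1516\right)^{2} = 2298256$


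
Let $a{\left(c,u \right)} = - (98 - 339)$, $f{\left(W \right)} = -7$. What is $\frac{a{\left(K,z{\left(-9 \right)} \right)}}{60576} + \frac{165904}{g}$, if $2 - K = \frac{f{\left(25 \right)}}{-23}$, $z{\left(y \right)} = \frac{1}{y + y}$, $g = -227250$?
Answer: $- \frac{1665838909}{2294316000} \approx -0.72607$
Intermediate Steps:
$z{\left(y \right)} = \frac{1}{2 y}$
$K = \frac{39}{23}$ ($K = 2 - - \frac{7}{-23} = 2 - \left(-7\right) \left(- \frac{1}{23}\right) = 2 - \frac{7}{23} = \frac{39}{23} \approx 1.6957$)
$a{\left(c,u \right)} = 241$ ($a{\left(c,u \right)} = - (98 - 339) = \left(-1\right) \left(-241\right) = 241$)
$\frac{a{\left(K,z{\left(-9 \right)} \right)}}{60576} + \frac{165904}{g} = \frac{241}{60576} + \frac{165904}{-227250} = 241 \cdot \frac{1}{60576} + 165904 \left(- \frac{1}{227250}\right) = \frac{241}{60576} - \frac{82952}{113625} = - \frac{1665838909}{2294316000}$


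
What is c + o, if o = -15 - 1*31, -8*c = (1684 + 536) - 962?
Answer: -813/4 ≈ -203.25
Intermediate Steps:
c = -629/4 (c = -((1684 + 536) - 962)/8 = -(2220 - 962)/8 = -⅛*1258 = -629/4 ≈ -157.25)
o = -46 (o = -15 - 31 = -46)
c + o = -629/4 - 46 = -813/4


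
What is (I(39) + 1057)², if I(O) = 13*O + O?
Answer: 2569609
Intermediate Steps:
I(O) = 14*O
(I(39) + 1057)² = (14*39 + 1057)² = (546 + 1057)² = 1603² = 2569609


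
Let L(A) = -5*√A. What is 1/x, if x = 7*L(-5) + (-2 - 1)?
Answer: I/(-3*I + 35*√5) ≈ -0.00048908 + 0.012759*I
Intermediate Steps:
x = -3 - 35*I*√5 (x = 7*(-5*I*√5) + (-2 - 1) = 7*(-5*I*√5) - 3 = -35*I*√5 - 3 = -3 - 35*I*√5 ≈ -3.0 - 78.262*I)
1/x = 1/(-3 - 35*I*√5)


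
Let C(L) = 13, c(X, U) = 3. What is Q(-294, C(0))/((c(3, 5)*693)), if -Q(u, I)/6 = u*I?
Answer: 364/33 ≈ 11.030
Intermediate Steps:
Q(u, I) = -6*I*u (Q(u, I) = -6*u*I = -6*I*u)
Q(-294, C(0))/((c(3, 5)*693)) = (-6*13*(-294))/((3*693)) = 22932/2079 = 22932*(1/2079) = 364/33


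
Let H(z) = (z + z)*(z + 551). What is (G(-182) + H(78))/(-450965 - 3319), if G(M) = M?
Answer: -48971/227142 ≈ -0.21560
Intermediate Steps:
H(z) = 2*z*(551 + z) (H(z) = (2*z)*(551 + z) = 2*z*(551 + z))
(G(-182) + H(78))/(-450965 - 3319) = (-182 + 2*78*(551 + 78))/(-450965 - 3319) = (-182 + 2*78*629)/(-454284) = (-182 + 98124)*(-1/454284) = 97942*(-1/454284) = -48971/227142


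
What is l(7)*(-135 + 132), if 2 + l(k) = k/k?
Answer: 3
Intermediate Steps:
l(k) = -1 (l(k) = -2 + k/k = -2 + 1 = -1)
l(7)*(-135 + 132) = -(-135 + 132) = -1*(-3) = 3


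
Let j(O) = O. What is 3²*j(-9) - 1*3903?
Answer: -3984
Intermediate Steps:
3²*j(-9) - 1*3903 = 3²*(-9) - 1*3903 = 9*(-9) - 3903 = -81 - 3903 = -3984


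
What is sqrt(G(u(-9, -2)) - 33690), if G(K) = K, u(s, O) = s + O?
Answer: I*sqrt(33701) ≈ 183.58*I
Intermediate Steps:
u(s, O) = O + s
sqrt(G(u(-9, -2)) - 33690) = sqrt((-2 - 9) - 33690) = sqrt(-11 - 33690) = sqrt(-33701) = I*sqrt(33701)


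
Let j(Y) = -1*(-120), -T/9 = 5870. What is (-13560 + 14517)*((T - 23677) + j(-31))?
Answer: -73102359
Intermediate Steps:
T = -52830 (T = -9*5870 = -52830)
j(Y) = 120
(-13560 + 14517)*((T - 23677) + j(-31)) = (-13560 + 14517)*((-52830 - 23677) + 120) = 957*(-76507 + 120) = 957*(-76387) = -73102359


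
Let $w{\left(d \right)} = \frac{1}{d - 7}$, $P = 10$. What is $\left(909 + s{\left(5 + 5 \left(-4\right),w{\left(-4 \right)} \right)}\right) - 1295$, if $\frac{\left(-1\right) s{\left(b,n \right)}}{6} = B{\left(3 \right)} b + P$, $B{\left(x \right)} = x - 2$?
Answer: $-356$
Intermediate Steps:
$B{\left(x \right)} = -2 + x$ ($B{\left(x \right)} = x - 2 = -2 + x$)
$w{\left(d \right)} = \frac{1}{-7 + d}$
$s{\left(b,n \right)} = -60 - 6 b$ ($s{\left(b,n \right)} = - 6 \left(\left(-2 + 3\right) b + 10\right) = - 6 \left(1 b + 10\right) = - 6 \left(b + 10\right) = - 6 \left(10 + b\right) = -60 - 6 b$)
$\left(909 + s{\left(5 + 5 \left(-4\right),w{\left(-4 \right)} \right)}\right) - 1295 = \left(909 - \left(60 + 6 \left(5 + 5 \left(-4\right)\right)\right)\right) - 1295 = \left(909 - \left(60 + 6 \left(5 - 20\right)\right)\right) - 1295 = \left(909 - -30\right) - 1295 = \left(909 + \left(-60 + 90\right)\right) - 1295 = \left(909 + 30\right) - 1295 = 939 - 1295 = -356$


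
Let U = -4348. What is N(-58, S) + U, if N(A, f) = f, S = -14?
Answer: -4362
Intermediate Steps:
N(-58, S) + U = -14 - 4348 = -4362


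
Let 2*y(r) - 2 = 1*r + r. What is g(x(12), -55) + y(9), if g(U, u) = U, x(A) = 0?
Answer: 10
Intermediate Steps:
y(r) = 1 + r (y(r) = 1 + (1*r + r)/2 = 1 + (r + r)/2 = 1 + (2*r)/2 = 1 + r)
g(x(12), -55) + y(9) = 0 + (1 + 9) = 0 + 10 = 10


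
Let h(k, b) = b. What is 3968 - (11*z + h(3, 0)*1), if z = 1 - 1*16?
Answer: 4133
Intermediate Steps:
z = -15 (z = 1 - 16 = -15)
3968 - (11*z + h(3, 0)*1) = 3968 - (11*(-15) + 0*1) = 3968 - (-165 + 0) = 3968 - 1*(-165) = 3968 + 165 = 4133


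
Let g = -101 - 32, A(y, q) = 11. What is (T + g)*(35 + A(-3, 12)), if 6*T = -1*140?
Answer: -21574/3 ≈ -7191.3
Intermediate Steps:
T = -70/3 (T = (-1*140)/6 = (1/6)*(-140) = -70/3 ≈ -23.333)
g = -133
(T + g)*(35 + A(-3, 12)) = (-70/3 - 133)*(35 + 11) = -469/3*46 = -21574/3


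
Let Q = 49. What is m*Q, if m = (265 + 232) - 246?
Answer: 12299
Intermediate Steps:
m = 251 (m = 497 - 246 = 251)
m*Q = 251*49 = 12299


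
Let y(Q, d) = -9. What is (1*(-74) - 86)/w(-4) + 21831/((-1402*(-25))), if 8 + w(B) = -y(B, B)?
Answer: -5586169/35050 ≈ -159.38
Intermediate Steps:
w(B) = 1 (w(B) = -8 - 1*(-9) = -8 + 9 = 1)
(1*(-74) - 86)/w(-4) + 21831/((-1402*(-25))) = (1*(-74) - 86)/1 + 21831/((-1402*(-25))) = (-74 - 86)*1 + 21831/35050 = -160*1 + 21831*(1/35050) = -160 + 21831/35050 = -5586169/35050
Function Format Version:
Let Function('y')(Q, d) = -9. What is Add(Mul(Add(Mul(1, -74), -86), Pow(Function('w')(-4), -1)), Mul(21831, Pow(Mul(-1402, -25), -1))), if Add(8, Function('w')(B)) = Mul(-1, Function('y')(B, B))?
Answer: Rational(-5586169, 35050) ≈ -159.38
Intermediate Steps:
Function('w')(B) = 1 (Function('w')(B) = Add(-8, Mul(-1, -9)) = Add(-8, 9) = 1)
Add(Mul(Add(Mul(1, -74), -86), Pow(Function('w')(-4), -1)), Mul(21831, Pow(Mul(-1402, -25), -1))) = Add(Mul(Add(Mul(1, -74), -86), Pow(1, -1)), Mul(21831, Pow(Mul(-1402, -25), -1))) = Add(Mul(Add(-74, -86), 1), Mul(21831, Pow(35050, -1))) = Add(Mul(-160, 1), Mul(21831, Rational(1, 35050))) = Add(-160, Rational(21831, 35050)) = Rational(-5586169, 35050)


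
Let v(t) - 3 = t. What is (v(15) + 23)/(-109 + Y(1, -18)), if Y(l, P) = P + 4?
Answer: -1/3 ≈ -0.33333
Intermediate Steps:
v(t) = 3 + t
Y(l, P) = 4 + P
(v(15) + 23)/(-109 + Y(1, -18)) = ((3 + 15) + 23)/(-109 + (4 - 18)) = (18 + 23)/(-109 - 14) = 41/(-123) = 41*(-1/123) = -1/3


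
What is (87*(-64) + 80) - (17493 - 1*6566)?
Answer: -16415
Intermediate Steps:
(87*(-64) + 80) - (17493 - 1*6566) = (-5568 + 80) - (17493 - 6566) = -5488 - 1*10927 = -5488 - 10927 = -16415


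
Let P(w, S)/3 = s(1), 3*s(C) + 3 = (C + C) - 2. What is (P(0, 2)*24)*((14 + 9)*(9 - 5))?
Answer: -6624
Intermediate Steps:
s(C) = -5/3 + 2*C/3 (s(C) = -1 + ((C + C) - 2)/3 = -1 + (2*C - 2)/3 = -1 + (-2 + 2*C)/3 = -1 + (-2/3 + 2*C/3) = -5/3 + 2*C/3)
P(w, S) = -3 (P(w, S) = 3*(-5/3 + (2/3)*1) = 3*(-5/3 + 2/3) = 3*(-1) = -3)
(P(0, 2)*24)*((14 + 9)*(9 - 5)) = (-3*24)*((14 + 9)*(9 - 5)) = -1656*4 = -72*92 = -6624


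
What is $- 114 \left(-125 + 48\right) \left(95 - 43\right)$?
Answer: $456456$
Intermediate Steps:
$- 114 \left(-125 + 48\right) \left(95 - 43\right) = - 114 \left(\left(-77\right) 52\right) = \left(-114\right) \left(-4004\right) = 456456$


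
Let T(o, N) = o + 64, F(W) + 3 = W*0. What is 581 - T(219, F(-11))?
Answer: 298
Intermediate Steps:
F(W) = -3 (F(W) = -3 + W*0 = -3 + 0 = -3)
T(o, N) = 64 + o
581 - T(219, F(-11)) = 581 - (64 + 219) = 581 - 1*283 = 581 - 283 = 298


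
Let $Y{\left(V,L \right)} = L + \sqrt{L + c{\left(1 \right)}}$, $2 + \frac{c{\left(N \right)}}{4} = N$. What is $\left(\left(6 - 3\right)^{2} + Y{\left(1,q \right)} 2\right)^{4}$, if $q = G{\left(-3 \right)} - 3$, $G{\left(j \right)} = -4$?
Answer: $-4039 + 760 i \sqrt{11} \approx -4039.0 + 2520.6 i$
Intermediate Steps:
$c{\left(N \right)} = -8 + 4 N$
$q = -7$ ($q = -4 - 3 = -7$)
$Y{\left(V,L \right)} = L + \sqrt{-4 + L}$ ($Y{\left(V,L \right)} = L + \sqrt{L + \left(-8 + 4 \cdot 1\right)} = L + \sqrt{L + \left(-8 + 4\right)} = L + \sqrt{L - 4} = L + \sqrt{-4 + L}$)
$\left(\left(6 - 3\right)^{2} + Y{\left(1,q \right)} 2\right)^{4} = \left(\left(6 - 3\right)^{2} + \left(-7 + \sqrt{-4 - 7}\right) 2\right)^{4} = \left(3^{2} + \left(-7 + \sqrt{-11}\right) 2\right)^{4} = \left(9 + \left(-7 + i \sqrt{11}\right) 2\right)^{4} = \left(9 - \left(14 - 2 i \sqrt{11}\right)\right)^{4} = \left(-5 + 2 i \sqrt{11}\right)^{4}$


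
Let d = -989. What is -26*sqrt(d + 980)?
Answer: -78*I ≈ -78.0*I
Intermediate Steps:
-26*sqrt(d + 980) = -26*sqrt(-989 + 980) = -78*I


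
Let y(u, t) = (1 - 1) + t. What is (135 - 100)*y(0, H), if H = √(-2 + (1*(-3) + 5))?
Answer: 0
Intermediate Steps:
H = 0 (H = √(-2 + (-3 + 5)) = √(-2 + 2) = √0 = 0)
y(u, t) = t (y(u, t) = 0 + t = t)
(135 - 100)*y(0, H) = (135 - 100)*0 = 35*0 = 0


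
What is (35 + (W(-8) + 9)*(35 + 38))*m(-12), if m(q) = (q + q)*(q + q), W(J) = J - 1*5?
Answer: -148032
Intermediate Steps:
W(J) = -5 + J (W(J) = J - 5 = -5 + J)
m(q) = 4*q² (m(q) = (2*q)*(2*q) = 4*q²)
(35 + (W(-8) + 9)*(35 + 38))*m(-12) = (35 + ((-5 - 8) + 9)*(35 + 38))*(4*(-12)²) = (35 + (-13 + 9)*73)*(4*144) = (35 - 4*73)*576 = (35 - 292)*576 = -257*576 = -148032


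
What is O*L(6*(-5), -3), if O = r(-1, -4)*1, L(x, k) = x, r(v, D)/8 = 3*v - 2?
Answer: 1200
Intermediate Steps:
r(v, D) = -16 + 24*v (r(v, D) = 8*(3*v - 2) = 8*(-2 + 3*v) = -16 + 24*v)
O = -40 (O = (-16 + 24*(-1))*1 = (-16 - 24)*1 = -40*1 = -40)
O*L(6*(-5), -3) = -240*(-5) = -40*(-30) = 1200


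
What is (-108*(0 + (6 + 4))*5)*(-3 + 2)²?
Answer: -5400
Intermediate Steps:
(-108*(0 + (6 + 4))*5)*(-3 + 2)² = -108*(0 + 10)*5*(-1)² = -1080*5*1 = -108*50*1 = -5400*1 = -5400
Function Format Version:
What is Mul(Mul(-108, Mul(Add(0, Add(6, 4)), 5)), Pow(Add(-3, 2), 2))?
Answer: -5400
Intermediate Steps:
Mul(Mul(-108, Mul(Add(0, Add(6, 4)), 5)), Pow(Add(-3, 2), 2)) = Mul(Mul(-108, Mul(Add(0, 10), 5)), Pow(-1, 2)) = Mul(Mul(-108, Mul(10, 5)), 1) = Mul(Mul(-108, 50), 1) = Mul(-5400, 1) = -5400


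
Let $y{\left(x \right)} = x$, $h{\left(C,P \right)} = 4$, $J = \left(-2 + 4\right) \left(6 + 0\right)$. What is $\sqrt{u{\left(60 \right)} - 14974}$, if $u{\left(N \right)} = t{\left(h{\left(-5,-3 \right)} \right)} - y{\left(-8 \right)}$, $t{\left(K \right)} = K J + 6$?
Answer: $8 i \sqrt{233} \approx 122.11 i$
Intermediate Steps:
$J = 12$ ($J = 2 \cdot 6 = 12$)
$t{\left(K \right)} = 6 + 12 K$ ($t{\left(K \right)} = K 12 + 6 = 12 K + 6 = 6 + 12 K$)
$u{\left(N \right)} = 62$ ($u{\left(N \right)} = \left(6 + 12 \cdot 4\right) - -8 = \left(6 + 48\right) + 8 = 54 + 8 = 62$)
$\sqrt{u{\left(60 \right)} - 14974} = \sqrt{62 - 14974} = \sqrt{-14912} = 8 i \sqrt{233}$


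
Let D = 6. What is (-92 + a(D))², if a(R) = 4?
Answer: 7744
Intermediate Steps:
(-92 + a(D))² = (-92 + 4)² = (-88)² = 7744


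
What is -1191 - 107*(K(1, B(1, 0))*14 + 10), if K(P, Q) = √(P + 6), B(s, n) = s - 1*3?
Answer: -2261 - 1498*√7 ≈ -6224.3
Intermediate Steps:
B(s, n) = -3 + s (B(s, n) = s - 3 = -3 + s)
K(P, Q) = √(6 + P)
-1191 - 107*(K(1, B(1, 0))*14 + 10) = -1191 - 107*(√(6 + 1)*14 + 10) = -1191 - 107*(√7*14 + 10) = -1191 - 107*(14*√7 + 10) = -1191 - 107*(10 + 14*√7) = -1191 + (-1070 - 1498*√7) = -2261 - 1498*√7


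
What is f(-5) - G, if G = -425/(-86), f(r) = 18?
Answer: 1123/86 ≈ 13.058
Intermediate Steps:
G = 425/86 (G = -425*(-1/86) = 425/86 ≈ 4.9419)
f(-5) - G = 18 - 1*425/86 = 18 - 425/86 = 1123/86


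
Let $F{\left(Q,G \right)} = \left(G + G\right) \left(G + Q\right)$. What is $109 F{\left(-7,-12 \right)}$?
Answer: $49704$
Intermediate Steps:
$F{\left(Q,G \right)} = 2 G \left(G + Q\right)$
$109 F{\left(-7,-12 \right)} = 109 \cdot 2 \left(-12\right) \left(-12 - 7\right) = 109 \cdot 2 \left(-12\right) \left(-19\right) = 109 \cdot 456 = 49704$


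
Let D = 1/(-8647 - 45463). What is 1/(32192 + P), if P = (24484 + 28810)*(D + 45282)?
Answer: 27055/65291590683853 ≈ 4.1437e-10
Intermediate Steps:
D = -1/54110 (D = 1/(-54110) = -1/54110 ≈ -1.8481e-5)
P = 65290719729293/27055 (P = (24484 + 28810)*(-1/54110 + 45282) = 53294*(2450209019/54110) = 65290719729293/27055 ≈ 2.4133e+9)
1/(32192 + P) = 1/(32192 + 65290719729293/27055) = 1/(65291590683853/27055) = 27055/65291590683853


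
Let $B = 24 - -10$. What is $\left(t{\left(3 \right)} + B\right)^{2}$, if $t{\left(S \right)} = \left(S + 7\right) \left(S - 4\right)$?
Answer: $576$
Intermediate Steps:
$t{\left(S \right)} = \left(-4 + S\right) \left(7 + S\right)$ ($t{\left(S \right)} = \left(7 + S\right) \left(-4 + S\right) = \left(-4 + S\right) \left(7 + S\right)$)
$B = 34$ ($B = 24 + 10 = 34$)
$\left(t{\left(3 \right)} + B\right)^{2} = \left(\left(-28 + 3^{2} + 3 \cdot 3\right) + 34\right)^{2} = \left(\left(-28 + 9 + 9\right) + 34\right)^{2} = \left(-10 + 34\right)^{2} = 24^{2} = 576$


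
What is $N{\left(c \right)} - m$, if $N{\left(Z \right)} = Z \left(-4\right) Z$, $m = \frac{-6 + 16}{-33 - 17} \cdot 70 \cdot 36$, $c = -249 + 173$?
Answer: $-22600$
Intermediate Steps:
$c = -76$
$m = -504$ ($m = \frac{10}{-50} \cdot 70 \cdot 36 = 10 \left(- \frac{1}{50}\right) 70 \cdot 36 = \left(- \frac{1}{5}\right) 70 \cdot 36 = \left(-14\right) 36 = -504$)
$N{\left(Z \right)} = - 4 Z^{2}$ ($N{\left(Z \right)} = - 4 Z Z = - 4 Z^{2}$)
$N{\left(c \right)} - m = - 4 \left(-76\right)^{2} - -504 = \left(-4\right) 5776 + 504 = -23104 + 504 = -22600$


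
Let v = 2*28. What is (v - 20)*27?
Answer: 972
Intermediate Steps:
v = 56
(v - 20)*27 = (56 - 20)*27 = 36*27 = 972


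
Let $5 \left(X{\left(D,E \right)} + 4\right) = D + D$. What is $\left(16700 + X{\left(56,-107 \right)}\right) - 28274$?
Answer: $- \frac{57778}{5} \approx -11556.0$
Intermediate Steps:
$X{\left(D,E \right)} = -4 + \frac{2 D}{5}$ ($X{\left(D,E \right)} = -4 + \frac{D + D}{5} = -4 + \frac{2 D}{5}$)
$\left(16700 + X{\left(56,-107 \right)}\right) - 28274 = \left(16700 + \left(-4 + \frac{2}{5} \cdot 56\right)\right) - 28274 = \left(16700 + \left(-4 + \frac{112}{5}\right)\right) - 28274 = \left(16700 + \frac{92}{5}\right) - 28274 = \frac{83592}{5} - 28274 = - \frac{57778}{5}$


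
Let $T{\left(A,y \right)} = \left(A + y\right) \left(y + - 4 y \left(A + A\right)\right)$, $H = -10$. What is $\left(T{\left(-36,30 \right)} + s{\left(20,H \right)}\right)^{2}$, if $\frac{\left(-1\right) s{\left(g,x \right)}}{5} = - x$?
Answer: $2711284900$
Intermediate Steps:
$T{\left(A,y \right)} = \left(A + y\right) \left(y - 8 A y\right)$ ($T{\left(A,y \right)} = \left(A + y\right) \left(y + - 4 y 2 A\right) = \left(A + y\right) \left(y - 8 A y\right)$)
$s{\left(g,x \right)} = 5 x$ ($s{\left(g,x \right)} = - 5 \left(- x\right) = 5 x$)
$\left(T{\left(-36,30 \right)} + s{\left(20,H \right)}\right)^{2} = \left(30 \left(-36 + 30 - 8 \left(-36\right)^{2} - \left(-288\right) 30\right) + 5 \left(-10\right)\right)^{2} = \left(30 \left(-36 + 30 - 10368 + 8640\right) - 50\right)^{2} = \left(30 \left(-1734\right) - 50\right)^{2} = \left(-52020 - 50\right)^{2} = \left(-52070\right)^{2} = 2711284900$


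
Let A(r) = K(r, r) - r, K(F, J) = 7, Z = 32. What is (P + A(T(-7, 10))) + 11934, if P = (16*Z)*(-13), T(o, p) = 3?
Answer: 5282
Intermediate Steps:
P = -6656 (P = (16*32)*(-13) = 512*(-13) = -6656)
A(r) = 7 - r
(P + A(T(-7, 10))) + 11934 = (-6656 + (7 - 1*3)) + 11934 = (-6656 + (7 - 3)) + 11934 = (-6656 + 4) + 11934 = -6652 + 11934 = 5282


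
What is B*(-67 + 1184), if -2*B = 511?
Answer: -570787/2 ≈ -2.8539e+5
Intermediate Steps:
B = -511/2 (B = -1/2*511 = -511/2 ≈ -255.50)
B*(-67 + 1184) = -511*(-67 + 1184)/2 = -511/2*1117 = -570787/2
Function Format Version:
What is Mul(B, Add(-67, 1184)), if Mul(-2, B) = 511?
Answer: Rational(-570787, 2) ≈ -2.8539e+5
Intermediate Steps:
B = Rational(-511, 2) (B = Mul(Rational(-1, 2), 511) = Rational(-511, 2) ≈ -255.50)
Mul(B, Add(-67, 1184)) = Mul(Rational(-511, 2), Add(-67, 1184)) = Mul(Rational(-511, 2), 1117) = Rational(-570787, 2)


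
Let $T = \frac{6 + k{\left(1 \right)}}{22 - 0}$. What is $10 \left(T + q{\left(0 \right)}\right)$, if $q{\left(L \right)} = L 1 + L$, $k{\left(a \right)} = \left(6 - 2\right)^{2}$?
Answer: $10$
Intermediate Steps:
$k{\left(a \right)} = 16$ ($k{\left(a \right)} = 4^{2} = 16$)
$q{\left(L \right)} = 2 L$ ($q{\left(L \right)} = L + L = 2 L$)
$T = 1$ ($T = \frac{6 + 16}{22 - 0} = \frac{22}{22 + 0} = \frac{22}{22} = 22 \cdot \frac{1}{22} = 1$)
$10 \left(T + q{\left(0 \right)}\right) = 10 \left(1 + 2 \cdot 0\right) = 10 \left(1 + 0\right) = 10 \cdot 1 = 10$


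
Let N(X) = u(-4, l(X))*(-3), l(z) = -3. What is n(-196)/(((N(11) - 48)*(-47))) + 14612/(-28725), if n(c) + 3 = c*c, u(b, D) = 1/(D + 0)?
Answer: 1071135517/63453525 ≈ 16.881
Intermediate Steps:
u(b, D) = 1/D
N(X) = 1 (N(X) = -3/(-3) = -1/3*(-3) = 1)
n(c) = -3 + c**2 (n(c) = -3 + c*c = -3 + c**2)
n(-196)/(((N(11) - 48)*(-47))) + 14612/(-28725) = (-3 + (-196)**2)/(((1 - 48)*(-47))) + 14612/(-28725) = (-3 + 38416)/((-47*(-47))) + 14612*(-1/28725) = 38413/2209 - 14612/28725 = 1071135517/63453525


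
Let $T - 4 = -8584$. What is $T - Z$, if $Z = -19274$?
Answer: $10694$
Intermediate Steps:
$T = -8580$ ($T = 4 - 8584 = -8580$)
$T - Z = -8580 - -19274 = -8580 + 19274 = 10694$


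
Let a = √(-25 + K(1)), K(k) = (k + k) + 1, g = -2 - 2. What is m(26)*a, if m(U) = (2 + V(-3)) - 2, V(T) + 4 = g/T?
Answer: -8*I*√22/3 ≈ -12.508*I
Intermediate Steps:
g = -4
K(k) = 1 + 2*k (K(k) = 2*k + 1 = 1 + 2*k)
V(T) = -4 - 4/T
m(U) = -8/3 (m(U) = (2 + (-4 - 4/(-3))) - 2 = (2 + (-4 - 4*(-⅓))) - 2 = (2 + (-4 + 4/3)) - 2 = (2 - 8/3) - 2 = -⅔ - 2 = -8/3)
a = I*√22 (a = √(-25 + (1 + 2*1)) = √(-25 + (1 + 2)) = √(-25 + 3) = √(-22) = I*√22 ≈ 4.6904*I)
m(26)*a = -8*I*√22/3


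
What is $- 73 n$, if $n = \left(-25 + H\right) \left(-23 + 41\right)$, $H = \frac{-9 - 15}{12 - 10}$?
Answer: $48618$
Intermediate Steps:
$H = -12$ ($H = - \frac{24}{2} = \left(-24\right) \frac{1}{2} = -12$)
$n = -666$ ($n = \left(-25 - 12\right) \left(-23 + 41\right) = \left(-37\right) 18 = -666$)
$- 73 n = \left(-73\right) \left(-666\right) = 48618$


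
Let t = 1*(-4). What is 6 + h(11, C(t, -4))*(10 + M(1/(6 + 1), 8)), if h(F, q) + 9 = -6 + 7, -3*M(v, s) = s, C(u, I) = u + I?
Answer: -158/3 ≈ -52.667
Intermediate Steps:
t = -4
C(u, I) = I + u
M(v, s) = -s/3
h(F, q) = -8 (h(F, q) = -9 + (-6 + 7) = -9 + 1 = -8)
6 + h(11, C(t, -4))*(10 + M(1/(6 + 1), 8)) = 6 - 8*(10 - ⅓*8) = 6 - 8*(10 - 8/3) = 6 - 8*22/3 = 6 - 176/3 = -158/3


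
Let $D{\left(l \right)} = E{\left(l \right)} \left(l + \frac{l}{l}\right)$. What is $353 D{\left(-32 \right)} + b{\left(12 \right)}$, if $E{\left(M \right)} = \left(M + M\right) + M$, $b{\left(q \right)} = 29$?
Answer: $1050557$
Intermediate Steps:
$E{\left(M \right)} = 3 M$ ($E{\left(M \right)} = 2 M + M = 3 M$)
$D{\left(l \right)} = 3 l \left(1 + l\right)$ ($D{\left(l \right)} = 3 l \left(l + \frac{l}{l}\right) = 3 l \left(l + 1\right) = 3 l \left(1 + l\right)$)
$353 D{\left(-32 \right)} + b{\left(12 \right)} = 353 \cdot 3 \left(-32\right) \left(1 - 32\right) + 29 = 353 \cdot 3 \left(-32\right) \left(-31\right) + 29 = 353 \cdot 2976 + 29 = 1050528 + 29 = 1050557$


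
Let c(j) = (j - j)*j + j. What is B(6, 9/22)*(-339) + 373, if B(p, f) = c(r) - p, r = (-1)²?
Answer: 2068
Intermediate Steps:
r = 1
c(j) = j (c(j) = 0*j + j = 0 + j = j)
B(p, f) = 1 - p
B(6, 9/22)*(-339) + 373 = (1 - 1*6)*(-339) + 373 = (1 - 6)*(-339) + 373 = -5*(-339) + 373 = 1695 + 373 = 2068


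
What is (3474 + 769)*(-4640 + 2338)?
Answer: -9767386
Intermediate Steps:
(3474 + 769)*(-4640 + 2338) = 4243*(-2302) = -9767386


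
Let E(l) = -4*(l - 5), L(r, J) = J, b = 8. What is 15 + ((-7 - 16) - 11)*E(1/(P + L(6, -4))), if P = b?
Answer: -631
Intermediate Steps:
P = 8
E(l) = 20 - 4*l (E(l) = -4*(-5 + l) = 20 - 4*l)
15 + ((-7 - 16) - 11)*E(1/(P + L(6, -4))) = 15 + ((-7 - 16) - 11)*(20 - 4/(8 - 4)) = 15 + (-23 - 11)*(20 - 4/4) = 15 - 34*(20 - 4*¼) = 15 - 34*(20 - 1) = 15 - 34*19 = 15 - 646 = -631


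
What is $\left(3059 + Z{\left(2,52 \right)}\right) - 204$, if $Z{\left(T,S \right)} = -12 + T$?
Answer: $2845$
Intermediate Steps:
$\left(3059 + Z{\left(2,52 \right)}\right) - 204 = \left(3059 + \left(-12 + 2\right)\right) - 204 = \left(3059 - 10\right) - 204 = 3049 - 204 = 2845$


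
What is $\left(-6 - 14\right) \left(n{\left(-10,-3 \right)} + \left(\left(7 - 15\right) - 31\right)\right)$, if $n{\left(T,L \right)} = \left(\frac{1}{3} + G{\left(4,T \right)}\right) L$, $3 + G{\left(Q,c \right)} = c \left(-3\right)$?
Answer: $2420$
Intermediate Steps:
$G{\left(Q,c \right)} = -3 - 3 c$ ($G{\left(Q,c \right)} = -3 + c \left(-3\right) = -3 - 3 c$)
$n{\left(T,L \right)} = L \left(- \frac{8}{3} - 3 T\right)$ ($n{\left(T,L \right)} = \left(\frac{1}{3} - \left(3 + 3 T\right)\right) L = \left(- \frac{8}{3} - 3 T\right) L = L \left(- \frac{8}{3} - 3 T\right)$)
$\left(-6 - 14\right) \left(n{\left(-10,-3 \right)} + \left(\left(7 - 15\right) - 31\right)\right) = \left(-6 - 14\right) \left(\left(- \frac{1}{3}\right) \left(-3\right) \left(8 + 9 \left(-10\right)\right) + \left(\left(7 - 15\right) - 31\right)\right) = \left(-6 - 14\right) \left(\left(- \frac{1}{3}\right) \left(-3\right) \left(8 - 90\right) - 39\right) = - 20 \left(\left(- \frac{1}{3}\right) \left(-3\right) \left(-82\right) - 39\right) = - 20 \left(-82 - 39\right) = \left(-20\right) \left(-121\right) = 2420$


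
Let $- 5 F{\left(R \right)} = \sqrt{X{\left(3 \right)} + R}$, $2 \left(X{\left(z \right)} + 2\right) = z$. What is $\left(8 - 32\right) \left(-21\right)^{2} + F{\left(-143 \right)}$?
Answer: $-10584 - \frac{i \sqrt{574}}{10} \approx -10584.0 - 2.3958 i$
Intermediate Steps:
$X{\left(z \right)} = -2 + \frac{z}{2}$
$F{\left(R \right)} = - \frac{\sqrt{- \frac{1}{2} + R}}{5}$ ($F{\left(R \right)} = - \frac{\sqrt{\left(-2 + \frac{1}{2} \cdot 3\right) + R}}{5} = - \frac{\sqrt{\left(-2 + \frac{3}{2}\right) + R}}{5} = - \frac{\sqrt{- \frac{1}{2} + R}}{5}$)
$\left(8 - 32\right) \left(-21\right)^{2} + F{\left(-143 \right)} = \left(8 - 32\right) \left(-21\right)^{2} - \frac{\sqrt{-2 + 4 \left(-143\right)}}{10} = \left(-24\right) 441 - \frac{\sqrt{-2 - 572}}{10} = -10584 - \frac{\sqrt{-574}}{10} = -10584 - \frac{i \sqrt{574}}{10}$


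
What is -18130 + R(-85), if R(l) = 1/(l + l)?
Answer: -3082101/170 ≈ -18130.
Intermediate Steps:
R(l) = 1/(2*l)
-18130 + R(-85) = -18130 + (1/2)/(-85) = -18130 + (1/2)*(-1/85) = -18130 - 1/170 = -3082101/170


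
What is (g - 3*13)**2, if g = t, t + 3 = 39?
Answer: 9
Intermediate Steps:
t = 36 (t = -3 + 39 = 36)
g = 36
(g - 3*13)**2 = (36 - 3*13)**2 = (36 - 39)**2 = (-3)**2 = 9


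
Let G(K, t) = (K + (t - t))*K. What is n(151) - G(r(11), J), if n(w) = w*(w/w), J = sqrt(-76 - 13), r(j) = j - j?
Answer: 151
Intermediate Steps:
r(j) = 0
J = I*sqrt(89) (J = sqrt(-89) = I*sqrt(89) ≈ 9.434*I)
G(K, t) = K**2 (G(K, t) = (K + 0)*K = K*K = K**2)
n(w) = w (n(w) = w*1 = w)
n(151) - G(r(11), J) = 151 - 1*0**2 = 151 - 1*0 = 151 + 0 = 151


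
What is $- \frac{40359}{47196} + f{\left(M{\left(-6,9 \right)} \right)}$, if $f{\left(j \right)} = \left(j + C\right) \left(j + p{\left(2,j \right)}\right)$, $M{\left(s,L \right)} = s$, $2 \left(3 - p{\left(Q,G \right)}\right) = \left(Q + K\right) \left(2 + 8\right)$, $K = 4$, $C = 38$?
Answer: $- \frac{16626445}{15732} \approx -1056.9$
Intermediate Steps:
$p{\left(Q,G \right)} = -17 - 5 Q$ ($p{\left(Q,G \right)} = 3 - \frac{\left(Q + 4\right) \left(2 + 8\right)}{2} = 3 - \frac{\left(4 + Q\right) 10}{2} = 3 - \frac{40 + 10 Q}{2} = 3 - \left(20 + 5 Q\right) = -17 - 5 Q$)
$f{\left(j \right)} = \left(-27 + j\right) \left(38 + j\right)$ ($f{\left(j \right)} = \left(j + 38\right) \left(j - 27\right) = \left(38 + j\right) \left(j - 27\right) = \left(38 + j\right) \left(-27 + j\right) = \left(-27 + j\right) \left(38 + j\right)$)
$- \frac{40359}{47196} + f{\left(M{\left(-6,9 \right)} \right)} = - \frac{40359}{47196} + \left(-1026 + \left(-6\right)^{2} + 11 \left(-6\right)\right) = \left(-40359\right) \frac{1}{47196} - 1056 = - \frac{13453}{15732} - 1056 = - \frac{16626445}{15732}$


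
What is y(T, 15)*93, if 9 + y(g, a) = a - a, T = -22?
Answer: -837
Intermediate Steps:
y(g, a) = -9 (y(g, a) = -9 + (a - a) = -9 + 0 = -9)
y(T, 15)*93 = -9*93 = -837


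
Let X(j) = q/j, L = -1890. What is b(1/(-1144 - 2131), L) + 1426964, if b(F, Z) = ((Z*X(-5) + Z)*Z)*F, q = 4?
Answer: 934518536/655 ≈ 1.4267e+6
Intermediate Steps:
X(j) = 4/j
b(F, Z) = F*Z**2/5 (b(F, Z) = ((Z*(4/(-5)) + Z)*Z)*F = ((Z*(4*(-1/5)) + Z)*Z)*F = ((Z*(-4/5) + Z)*Z)*F = ((-4*Z/5 + Z)*Z)*F = ((Z/5)*Z)*F = (Z**2/5)*F = F*Z**2/5)
b(1/(-1144 - 2131), L) + 1426964 = (1/5)*(-1890)**2/(-1144 - 2131) + 1426964 = (1/5)*3572100/(-3275) + 1426964 = (1/5)*(-1/3275)*3572100 + 1426964 = -142884/655 + 1426964 = 934518536/655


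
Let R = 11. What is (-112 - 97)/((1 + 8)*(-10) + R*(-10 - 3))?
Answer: 209/233 ≈ 0.89700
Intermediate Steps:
(-112 - 97)/((1 + 8)*(-10) + R*(-10 - 3)) = (-112 - 97)/((1 + 8)*(-10) + 11*(-10 - 3)) = -209/(9*(-10) + 11*(-13)) = -209/(-90 - 143) = -209/(-233) = -209*(-1/233) = 209/233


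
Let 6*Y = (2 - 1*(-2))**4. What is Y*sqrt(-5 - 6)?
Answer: 128*I*sqrt(11)/3 ≈ 141.51*I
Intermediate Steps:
Y = 128/3 (Y = (2 - 1*(-2))**4/6 = (2 + 2)**4/6 = (1/6)*4**4 = (1/6)*256 = 128/3 ≈ 42.667)
Y*sqrt(-5 - 6) = 128*sqrt(-5 - 6)/3 = 128*sqrt(-11)/3 = 128*(I*sqrt(11))/3 = 128*I*sqrt(11)/3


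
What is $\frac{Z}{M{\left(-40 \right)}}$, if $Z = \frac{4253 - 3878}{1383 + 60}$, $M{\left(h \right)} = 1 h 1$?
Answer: $- \frac{25}{3848} \approx -0.0064969$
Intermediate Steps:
$M{\left(h \right)} = h$ ($M{\left(h \right)} = h 1 = h$)
$Z = \frac{125}{481}$ ($Z = \frac{375}{1443} = 375 \cdot \frac{1}{1443} = \frac{125}{481} \approx 0.25988$)
$\frac{Z}{M{\left(-40 \right)}} = \frac{125}{481 \left(-40\right)} = \frac{125}{481} \left(- \frac{1}{40}\right) = - \frac{25}{3848}$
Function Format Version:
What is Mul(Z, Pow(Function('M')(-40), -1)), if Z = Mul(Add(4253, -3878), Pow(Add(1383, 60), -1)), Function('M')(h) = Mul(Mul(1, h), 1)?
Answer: Rational(-25, 3848) ≈ -0.0064969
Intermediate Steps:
Function('M')(h) = h (Function('M')(h) = Mul(h, 1) = h)
Z = Rational(125, 481) (Z = Mul(375, Pow(1443, -1)) = Mul(375, Rational(1, 1443)) = Rational(125, 481) ≈ 0.25988)
Mul(Z, Pow(Function('M')(-40), -1)) = Mul(Rational(125, 481), Pow(-40, -1)) = Mul(Rational(125, 481), Rational(-1, 40)) = Rational(-25, 3848)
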